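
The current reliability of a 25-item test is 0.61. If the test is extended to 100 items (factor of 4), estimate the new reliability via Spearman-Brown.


r_new = (n * rxx) / (1 + (n-1) * rxx)
r_new = (4 * 0.61) / (1 + 3 * 0.61)
r_new = 2.44 / 2.83
r_new = 0.8622

0.8622


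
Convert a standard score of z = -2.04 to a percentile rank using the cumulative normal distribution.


CDF(z) = 0.5 * (1 + erf(z/sqrt(2)))
erf(-1.4425) = -0.9586
CDF = 0.0207
Percentile rank = 0.0207 * 100 = 2.07

2.07


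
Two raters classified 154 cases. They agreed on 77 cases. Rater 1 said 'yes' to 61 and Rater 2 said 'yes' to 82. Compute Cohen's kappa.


P_o = 77/154 = 0.5
P_e = (61*82 + 93*72) / 23716 = 0.493253
kappa = (P_o - P_e) / (1 - P_e)
kappa = (0.5 - 0.493253) / (1 - 0.493253)
kappa = 0.0133

0.0133


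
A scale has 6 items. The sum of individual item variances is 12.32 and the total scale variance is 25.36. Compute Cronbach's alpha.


alpha = (k/(k-1)) * (1 - sum(si^2)/s_total^2)
= (6/5) * (1 - 12.32/25.36)
alpha = 0.617

0.617


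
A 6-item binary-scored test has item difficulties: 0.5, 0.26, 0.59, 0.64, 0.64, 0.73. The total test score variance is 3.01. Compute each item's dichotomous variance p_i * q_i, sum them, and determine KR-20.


For each item, compute p_i * q_i:
  Item 1: 0.5 * 0.5 = 0.25
  Item 2: 0.26 * 0.74 = 0.1924
  Item 3: 0.59 * 0.41 = 0.2419
  Item 4: 0.64 * 0.36 = 0.2304
  Item 5: 0.64 * 0.36 = 0.2304
  Item 6: 0.73 * 0.27 = 0.1971
Sum(p_i * q_i) = 0.25 + 0.1924 + 0.2419 + 0.2304 + 0.2304 + 0.1971 = 1.3422
KR-20 = (k/(k-1)) * (1 - Sum(p_i*q_i) / Var_total)
= (6/5) * (1 - 1.3422/3.01)
= 1.2 * 0.5541
KR-20 = 0.6649

0.6649


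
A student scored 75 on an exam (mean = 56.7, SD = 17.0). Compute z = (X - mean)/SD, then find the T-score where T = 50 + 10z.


z = (X - mean) / SD = (75 - 56.7) / 17.0
z = 18.3 / 17.0
z = 1.0765
T-score = T = 50 + 10z
Carry z at full precision (z = 18.3 / 17.0) into the conversion:
T-score = 50 + 10 * (18.3 / 17.0) = 50 + 183 / 17.0
T-score = 50 + 10.7647
T-score = 60.7647

60.7647


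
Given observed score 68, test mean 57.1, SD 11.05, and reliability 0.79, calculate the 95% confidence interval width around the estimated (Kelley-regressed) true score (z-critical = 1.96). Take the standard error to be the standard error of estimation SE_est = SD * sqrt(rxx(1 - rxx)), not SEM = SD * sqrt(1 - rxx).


True score estimate = 0.79*68 + 0.21*57.1 = 65.711
SE_est = SD * sqrt(rxx * (1 - rxx)) = 11.05 * sqrt(0.79 * 0.21) = 11.05 * sqrt(0.1659) = 4.500756
CI = T_est +/- z * SE_est, so width = 2 * z * SE_est = 2 * 1.96 * 4.500756
Width = 17.643

17.643


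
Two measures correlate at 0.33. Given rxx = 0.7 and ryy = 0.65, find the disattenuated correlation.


r_corrected = rxy / sqrt(rxx * ryy)
= 0.33 / sqrt(0.7 * 0.65)
= 0.33 / sqrt(0.455)
= 0.33 / 0.674537
r_corrected = 0.4892

0.4892


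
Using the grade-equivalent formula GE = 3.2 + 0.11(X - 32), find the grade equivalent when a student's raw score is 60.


raw - median = 60 - 32 = 28
slope * diff = 0.11 * 28 = 3.08
GE = 3.2 + 3.08
GE = 6.28

6.28


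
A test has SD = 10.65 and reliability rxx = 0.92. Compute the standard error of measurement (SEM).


SEM = SD * sqrt(1 - rxx)
SEM = 10.65 * sqrt(1 - 0.92)
SEM = 10.65 * sqrt(0.08) = 10.65 * 0.282843
SEM = 3.0123

3.0123


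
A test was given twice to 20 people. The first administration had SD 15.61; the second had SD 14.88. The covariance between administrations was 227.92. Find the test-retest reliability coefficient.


r = cov(X,Y) / (SD_X * SD_Y)
r = 227.92 / (15.61 * 14.88)
r = 227.92 / 232.2768
r = 0.9812

0.9812


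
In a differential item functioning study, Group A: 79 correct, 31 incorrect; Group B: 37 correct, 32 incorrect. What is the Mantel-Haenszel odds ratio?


Odds_A = 79/31 = 2.5484
Odds_B = 37/32 = 1.1562
OR = Odds_A / Odds_B = 2.5484 / 1.1562
Exactly, OR = (79 * 32) / (31 * 37) = 2528 / 1147
OR = 2.204

2.204


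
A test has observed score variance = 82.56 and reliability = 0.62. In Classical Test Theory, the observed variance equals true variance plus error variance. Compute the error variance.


var_true = rxx * var_obs = 0.62 * 82.56 = 51.1872
var_error = var_obs - var_true
var_error = 82.56 - 51.1872
var_error = 31.3728

31.3728


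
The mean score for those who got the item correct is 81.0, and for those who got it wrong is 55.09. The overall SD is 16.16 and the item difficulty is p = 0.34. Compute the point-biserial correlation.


q = 1 - p = 0.66
rpb = ((M1 - M0) / SD) * sqrt(p * q)
rpb = ((81.0 - 55.09) / 16.16) * sqrt(0.34 * 0.66)
rpb = 0.7595

0.7595


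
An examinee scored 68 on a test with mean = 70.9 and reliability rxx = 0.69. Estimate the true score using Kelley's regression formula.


T_est = rxx * X + (1 - rxx) * mean
T_est = 0.69 * 68 + 0.31 * 70.9
T_est = 46.92 + 21.979
T_est = 68.899

68.899


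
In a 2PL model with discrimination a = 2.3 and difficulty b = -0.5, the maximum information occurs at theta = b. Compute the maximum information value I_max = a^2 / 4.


For 2PL, max info at theta = b = -0.5
I_max = a^2 / 4 = 2.3^2 / 4
= 5.29 / 4
I_max = 1.3225

1.3225


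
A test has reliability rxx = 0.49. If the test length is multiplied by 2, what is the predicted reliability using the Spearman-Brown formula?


r_new = (n * rxx) / (1 + (n-1) * rxx)
r_new = (2 * 0.49) / (1 + 1 * 0.49)
r_new = 0.98 / 1.49
r_new = 0.6577

0.6577


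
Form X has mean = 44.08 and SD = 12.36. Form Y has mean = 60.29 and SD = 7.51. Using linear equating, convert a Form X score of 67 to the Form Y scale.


slope = SD_Y / SD_X = 7.51 / 12.36 ~ 0.6076
intercept = mean_Y - slope * mean_X = 60.29 - (7.51 / 12.36) * 44.08 ~ 33.5068
Y = slope * X + intercept. To avoid rounding drift from the rounded slope/intercept, evaluate the equivalent form Y = mean_Y + SD_Y * (X - mean_X) / SD_X at full precision:
Y = 60.29 + 7.51 * (67 - 44.08) / 12.36
Y = 60.29 + 7.51 * 22.92 / 12.36
Y = 60.29 + 172.1292 / 12.36
Y = 60.29 + 13.9263
Y = 74.2163

74.2163


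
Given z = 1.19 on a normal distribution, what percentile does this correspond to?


CDF(z) = 0.5 * (1 + erf(z/sqrt(2)))
erf(0.8415) = 0.766
CDF = 0.883
Percentile rank = 0.883 * 100 = 88.3

88.3


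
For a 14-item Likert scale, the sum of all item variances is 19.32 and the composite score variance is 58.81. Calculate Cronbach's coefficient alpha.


alpha = (k/(k-1)) * (1 - sum(si^2)/s_total^2)
= (14/13) * (1 - 19.32/58.81)
alpha = 0.7231

0.7231


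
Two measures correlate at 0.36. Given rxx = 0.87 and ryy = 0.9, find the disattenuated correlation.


r_corrected = rxy / sqrt(rxx * ryy)
= 0.36 / sqrt(0.87 * 0.9)
= 0.36 / sqrt(0.783)
= 0.36 / 0.884873
r_corrected = 0.4068

0.4068


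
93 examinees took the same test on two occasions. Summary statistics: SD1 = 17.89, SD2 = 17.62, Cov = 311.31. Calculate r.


r = cov(X,Y) / (SD_X * SD_Y)
r = 311.31 / (17.89 * 17.62)
r = 311.31 / 315.2218
r = 0.9876

0.9876


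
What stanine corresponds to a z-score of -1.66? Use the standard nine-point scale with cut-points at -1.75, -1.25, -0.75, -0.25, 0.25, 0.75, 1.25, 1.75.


Stanine boundaries: [-1.75, -1.25, -0.75, -0.25, 0.25, 0.75, 1.25, 1.75]
z = -1.66
Check each boundary:
  z >= -1.75 -> could be stanine 2
  z < -1.25
  z < -0.75
  z < -0.25
  z < 0.25
  z < 0.75
  z < 1.25
  z < 1.75
Highest qualifying boundary gives stanine = 2

2


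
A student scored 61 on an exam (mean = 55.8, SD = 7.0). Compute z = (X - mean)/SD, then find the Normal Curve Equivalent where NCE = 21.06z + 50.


z = (X - mean) / SD = (61 - 55.8) / 7.0
z = 5.2 / 7.0
z = 0.7429
NCE = NCE = 21.06z + 50
Carry z at full precision (z = 5.2 / 7.0) into the conversion:
NCE = 21.06 * (5.2 / 7.0) + 50 = 109.512 / 7.0 + 50
NCE = 15.6446 + 50
NCE = 65.6446

65.6446


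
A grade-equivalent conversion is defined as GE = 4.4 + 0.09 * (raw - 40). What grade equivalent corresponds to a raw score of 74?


raw - median = 74 - 40 = 34
slope * diff = 0.09 * 34 = 3.06
GE = 4.4 + 3.06
GE = 7.46

7.46


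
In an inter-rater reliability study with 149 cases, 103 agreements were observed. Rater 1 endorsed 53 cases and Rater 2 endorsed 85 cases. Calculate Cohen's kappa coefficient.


P_o = 103/149 = 0.691275
P_e = (53*85 + 96*64) / 22201 = 0.479663
kappa = (P_o - P_e) / (1 - P_e)
kappa = (0.691275 - 0.479663) / (1 - 0.479663)
kappa = 0.4067

0.4067


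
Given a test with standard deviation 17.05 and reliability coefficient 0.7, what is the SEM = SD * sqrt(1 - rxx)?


SEM = SD * sqrt(1 - rxx)
SEM = 17.05 * sqrt(1 - 0.7)
SEM = 17.05 * sqrt(0.3) = 17.05 * 0.547723
SEM = 9.3387

9.3387


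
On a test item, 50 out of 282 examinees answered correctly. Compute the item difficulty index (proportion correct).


Item difficulty p = number correct / total examinees
p = 50 / 282
p = 0.1773

0.1773


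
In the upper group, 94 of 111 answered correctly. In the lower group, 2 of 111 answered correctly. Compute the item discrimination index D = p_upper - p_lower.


p_upper = 94/111 = 0.8468
p_lower = 2/111 = 0.018
D = 0.8468 - 0.018 = 0.8288

0.8288


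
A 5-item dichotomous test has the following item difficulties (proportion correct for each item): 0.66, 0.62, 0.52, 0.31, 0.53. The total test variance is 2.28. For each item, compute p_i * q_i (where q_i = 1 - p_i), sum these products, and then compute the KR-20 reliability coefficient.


For each item, compute p_i * q_i:
  Item 1: 0.66 * 0.34 = 0.2244
  Item 2: 0.62 * 0.38 = 0.2356
  Item 3: 0.52 * 0.48 = 0.2496
  Item 4: 0.31 * 0.69 = 0.2139
  Item 5: 0.53 * 0.47 = 0.2491
Sum(p_i * q_i) = 0.2244 + 0.2356 + 0.2496 + 0.2139 + 0.2491 = 1.1726
KR-20 = (k/(k-1)) * (1 - Sum(p_i*q_i) / Var_total)
= (5/4) * (1 - 1.1726/2.28)
= 1.25 * 0.4857
KR-20 = 0.6071

0.6071


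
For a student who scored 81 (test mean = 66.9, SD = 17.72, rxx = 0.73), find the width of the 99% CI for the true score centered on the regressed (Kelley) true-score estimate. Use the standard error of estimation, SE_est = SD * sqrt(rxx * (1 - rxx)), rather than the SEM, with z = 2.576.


True score estimate = 0.73*81 + 0.27*66.9 = 77.193
SE_est = SD * sqrt(rxx * (1 - rxx)) = 17.72 * sqrt(0.73 * 0.27) = 17.72 * sqrt(0.1971) = 7.866962
CI = T_est +/- z * SE_est, so width = 2 * z * SE_est = 2 * 2.576 * 7.866962
Width = 40.5306

40.5306


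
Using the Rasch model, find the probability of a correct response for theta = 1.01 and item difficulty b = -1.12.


theta - b = 1.01 - -1.12 = 2.13
exp(-(theta - b)) = exp(-2.13) = 0.1188
P = 1 / (1 + 0.1188)
P = 0.8938

0.8938


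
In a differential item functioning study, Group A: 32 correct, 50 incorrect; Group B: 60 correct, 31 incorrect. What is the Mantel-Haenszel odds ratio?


Odds_A = 32/50 = 0.64
Odds_B = 60/31 = 1.9355
OR = Odds_A / Odds_B = 0.64 / 1.9355
Exactly, OR = (32 * 31) / (50 * 60) = 992 / 3000
OR = 0.3307

0.3307


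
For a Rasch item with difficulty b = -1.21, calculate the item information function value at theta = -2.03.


P = 1/(1+exp(-(-2.03--1.21))) = 0.3058
I = P*(1-P) = 0.3058 * 0.6942
I = 0.2123

0.2123


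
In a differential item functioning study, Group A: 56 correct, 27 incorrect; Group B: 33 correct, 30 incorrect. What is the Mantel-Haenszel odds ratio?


Odds_A = 56/27 = 2.0741
Odds_B = 33/30 = 1.1
OR = Odds_A / Odds_B = 2.0741 / 1.1
Exactly, OR = (56 * 30) / (27 * 33) = 1680 / 891
OR = 1.8855

1.8855


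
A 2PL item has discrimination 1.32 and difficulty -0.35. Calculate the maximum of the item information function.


For 2PL, max info at theta = b = -0.35
I_max = a^2 / 4 = 1.32^2 / 4
= 1.7424 / 4
I_max = 0.4356

0.4356


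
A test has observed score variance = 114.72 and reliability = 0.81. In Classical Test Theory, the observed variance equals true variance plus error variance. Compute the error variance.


var_true = rxx * var_obs = 0.81 * 114.72 = 92.9232
var_error = var_obs - var_true
var_error = 114.72 - 92.9232
var_error = 21.7968

21.7968


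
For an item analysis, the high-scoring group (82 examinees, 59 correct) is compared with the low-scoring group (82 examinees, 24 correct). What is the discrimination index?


p_upper = 59/82 = 0.7195
p_lower = 24/82 = 0.2927
D = 0.7195 - 0.2927 = 0.4268

0.4268


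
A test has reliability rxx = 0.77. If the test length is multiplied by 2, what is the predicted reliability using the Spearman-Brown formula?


r_new = (n * rxx) / (1 + (n-1) * rxx)
r_new = (2 * 0.77) / (1 + 1 * 0.77)
r_new = 1.54 / 1.77
r_new = 0.8701

0.8701


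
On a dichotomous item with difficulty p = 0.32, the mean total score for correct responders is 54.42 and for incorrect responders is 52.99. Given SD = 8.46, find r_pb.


q = 1 - p = 0.68
rpb = ((M1 - M0) / SD) * sqrt(p * q)
rpb = ((54.42 - 52.99) / 8.46) * sqrt(0.32 * 0.68)
rpb = 0.0788

0.0788


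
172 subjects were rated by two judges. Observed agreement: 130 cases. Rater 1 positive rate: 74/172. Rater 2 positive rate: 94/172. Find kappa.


P_o = 130/172 = 0.755814
P_e = (74*94 + 98*78) / 29584 = 0.49351
kappa = (P_o - P_e) / (1 - P_e)
kappa = (0.755814 - 0.49351) / (1 - 0.49351)
kappa = 0.5179

0.5179


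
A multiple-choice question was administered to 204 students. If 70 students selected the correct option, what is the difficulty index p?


Item difficulty p = number correct / total examinees
p = 70 / 204
p = 0.3431

0.3431


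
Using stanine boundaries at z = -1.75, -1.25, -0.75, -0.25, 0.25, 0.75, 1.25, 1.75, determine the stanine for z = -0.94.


Stanine boundaries: [-1.75, -1.25, -0.75, -0.25, 0.25, 0.75, 1.25, 1.75]
z = -0.94
Check each boundary:
  z >= -1.75 -> could be stanine 2
  z >= -1.25 -> could be stanine 3
  z < -0.75
  z < -0.25
  z < 0.25
  z < 0.75
  z < 1.25
  z < 1.75
Highest qualifying boundary gives stanine = 3

3


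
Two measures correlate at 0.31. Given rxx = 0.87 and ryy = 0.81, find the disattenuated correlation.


r_corrected = rxy / sqrt(rxx * ryy)
= 0.31 / sqrt(0.87 * 0.81)
= 0.31 / sqrt(0.7047)
= 0.31 / 0.839464
r_corrected = 0.3693

0.3693


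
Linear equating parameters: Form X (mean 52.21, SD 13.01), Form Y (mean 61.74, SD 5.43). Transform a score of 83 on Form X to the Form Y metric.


slope = SD_Y / SD_X = 5.43 / 13.01 ~ 0.4174
intercept = mean_Y - slope * mean_X = 61.74 - (5.43 / 13.01) * 52.21 ~ 39.949
Y = slope * X + intercept. To avoid rounding drift from the rounded slope/intercept, evaluate the equivalent form Y = mean_Y + SD_Y * (X - mean_X) / SD_X at full precision:
Y = 61.74 + 5.43 * (83 - 52.21) / 13.01
Y = 61.74 + 5.43 * 30.79 / 13.01
Y = 61.74 + 167.1897 / 13.01
Y = 61.74 + 12.8509
Y = 74.5909

74.5909


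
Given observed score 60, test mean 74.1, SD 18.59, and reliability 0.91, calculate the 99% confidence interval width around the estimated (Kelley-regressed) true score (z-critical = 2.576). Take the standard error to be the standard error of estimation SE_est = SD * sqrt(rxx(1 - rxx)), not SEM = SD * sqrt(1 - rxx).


True score estimate = 0.91*60 + 0.09*74.1 = 61.269
SE_est = SD * sqrt(rxx * (1 - rxx)) = 18.59 * sqrt(0.91 * 0.09) = 18.59 * sqrt(0.0819) = 5.320119
CI = T_est +/- z * SE_est, so width = 2 * z * SE_est = 2 * 2.576 * 5.320119
Width = 27.4093

27.4093


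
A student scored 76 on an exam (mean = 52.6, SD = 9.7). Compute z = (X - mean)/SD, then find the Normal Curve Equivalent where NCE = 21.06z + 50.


z = (X - mean) / SD = (76 - 52.6) / 9.7
z = 23.4 / 9.7
z = 2.4124
NCE = NCE = 21.06z + 50
Carry z at full precision (z = 23.4 / 9.7) into the conversion:
NCE = 21.06 * (23.4 / 9.7) + 50 = 492.804 / 9.7 + 50
NCE = 50.8045 + 50
NCE = 100.8045

100.8045


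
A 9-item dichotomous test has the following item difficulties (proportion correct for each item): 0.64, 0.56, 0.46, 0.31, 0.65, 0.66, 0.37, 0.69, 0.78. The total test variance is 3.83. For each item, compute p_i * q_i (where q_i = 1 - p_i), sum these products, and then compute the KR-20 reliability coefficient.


For each item, compute p_i * q_i:
  Item 1: 0.64 * 0.36 = 0.2304
  Item 2: 0.56 * 0.44 = 0.2464
  Item 3: 0.46 * 0.54 = 0.2484
  Item 4: 0.31 * 0.69 = 0.2139
  Item 5: 0.65 * 0.35 = 0.2275
  Item 6: 0.66 * 0.34 = 0.2244
  Item 7: 0.37 * 0.63 = 0.2331
  Item 8: 0.69 * 0.31 = 0.2139
  Item 9: 0.78 * 0.22 = 0.1716
Sum(p_i * q_i) = 0.2304 + 0.2464 + 0.2484 + 0.2139 + 0.2275 + 0.2244 + 0.2331 + 0.2139 + 0.1716 = 2.0096
KR-20 = (k/(k-1)) * (1 - Sum(p_i*q_i) / Var_total)
= (9/8) * (1 - 2.0096/3.83)
= 1.125 * 0.4753
KR-20 = 0.5347

0.5347


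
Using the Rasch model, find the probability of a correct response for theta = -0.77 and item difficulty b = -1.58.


theta - b = -0.77 - -1.58 = 0.81
exp(-(theta - b)) = exp(-0.81) = 0.4449
P = 1 / (1 + 0.4449)
P = 0.6921

0.6921


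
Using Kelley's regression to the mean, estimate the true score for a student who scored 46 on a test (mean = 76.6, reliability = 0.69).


T_est = rxx * X + (1 - rxx) * mean
T_est = 0.69 * 46 + 0.31 * 76.6
T_est = 31.74 + 23.746
T_est = 55.486

55.486


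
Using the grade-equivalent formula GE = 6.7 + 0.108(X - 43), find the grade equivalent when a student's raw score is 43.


raw - median = 43 - 43 = 0
slope * diff = 0.108 * 0 = 0.0
GE = 6.7 + 0.0
GE = 6.7

6.7


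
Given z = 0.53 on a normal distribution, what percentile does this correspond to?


CDF(z) = 0.5 * (1 + erf(z/sqrt(2)))
erf(0.3748) = 0.4039
CDF = 0.7019
Percentile rank = 0.7019 * 100 = 70.19

70.19


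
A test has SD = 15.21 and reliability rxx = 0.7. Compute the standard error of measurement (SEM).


SEM = SD * sqrt(1 - rxx)
SEM = 15.21 * sqrt(1 - 0.7)
SEM = 15.21 * sqrt(0.3) = 15.21 * 0.547723
SEM = 8.3309

8.3309


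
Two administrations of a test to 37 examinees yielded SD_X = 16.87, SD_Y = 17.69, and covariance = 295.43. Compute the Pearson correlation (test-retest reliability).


r = cov(X,Y) / (SD_X * SD_Y)
r = 295.43 / (16.87 * 17.69)
r = 295.43 / 298.4303
r = 0.9899

0.9899


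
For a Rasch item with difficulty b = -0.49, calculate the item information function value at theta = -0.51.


P = 1/(1+exp(-(-0.51--0.49))) = 0.495
I = P*(1-P) = 0.495 * 0.505
I = 0.25

0.25


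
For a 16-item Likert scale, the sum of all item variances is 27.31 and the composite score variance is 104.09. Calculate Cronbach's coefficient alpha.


alpha = (k/(k-1)) * (1 - sum(si^2)/s_total^2)
= (16/15) * (1 - 27.31/104.09)
alpha = 0.7868

0.7868


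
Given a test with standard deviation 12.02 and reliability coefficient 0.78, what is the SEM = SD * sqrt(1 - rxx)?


SEM = SD * sqrt(1 - rxx)
SEM = 12.02 * sqrt(1 - 0.78)
SEM = 12.02 * sqrt(0.22) = 12.02 * 0.469042
SEM = 5.6379

5.6379


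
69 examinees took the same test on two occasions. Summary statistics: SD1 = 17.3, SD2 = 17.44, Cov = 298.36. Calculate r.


r = cov(X,Y) / (SD_X * SD_Y)
r = 298.36 / (17.3 * 17.44)
r = 298.36 / 301.712
r = 0.9889

0.9889


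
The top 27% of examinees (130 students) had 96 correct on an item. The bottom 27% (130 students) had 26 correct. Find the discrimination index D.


p_upper = 96/130 = 0.7385
p_lower = 26/130 = 0.2
D = 0.7385 - 0.2 = 0.5385

0.5385


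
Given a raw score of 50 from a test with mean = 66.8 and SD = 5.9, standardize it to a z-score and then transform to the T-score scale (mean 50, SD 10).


z = (X - mean) / SD = (50 - 66.8) / 5.9
z = -16.8 / 5.9
z = -2.8475
T-score = T = 50 + 10z
Carry z at full precision (z = -16.8 / 5.9) into the conversion:
T-score = 50 + 10 * (-16.8 / 5.9) = 50 + -168 / 5.9
T-score = 50 + -28.4746
T-score = 21.5254

21.5254


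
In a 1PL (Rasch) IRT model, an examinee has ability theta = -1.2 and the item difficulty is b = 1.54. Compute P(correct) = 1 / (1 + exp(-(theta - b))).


theta - b = -1.2 - 1.54 = -2.74
exp(-(theta - b)) = exp(2.74) = 15.487
P = 1 / (1 + 15.487)
P = 0.0607

0.0607


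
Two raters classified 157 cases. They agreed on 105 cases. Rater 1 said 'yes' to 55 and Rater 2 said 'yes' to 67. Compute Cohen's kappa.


P_o = 105/157 = 0.66879
P_e = (55*67 + 102*90) / 24649 = 0.521928
kappa = (P_o - P_e) / (1 - P_e)
kappa = (0.66879 - 0.521928) / (1 - 0.521928)
kappa = 0.3072

0.3072


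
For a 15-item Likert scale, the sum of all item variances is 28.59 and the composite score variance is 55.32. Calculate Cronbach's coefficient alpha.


alpha = (k/(k-1)) * (1 - sum(si^2)/s_total^2)
= (15/14) * (1 - 28.59/55.32)
alpha = 0.5177

0.5177


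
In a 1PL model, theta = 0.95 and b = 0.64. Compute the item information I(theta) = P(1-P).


P = 1/(1+exp(-(0.95-0.64))) = 0.5769
I = P*(1-P) = 0.5769 * 0.4231
I = 0.2441

0.2441


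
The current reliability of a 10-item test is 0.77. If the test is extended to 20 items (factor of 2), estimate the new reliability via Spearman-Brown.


r_new = (n * rxx) / (1 + (n-1) * rxx)
r_new = (2 * 0.77) / (1 + 1 * 0.77)
r_new = 1.54 / 1.77
r_new = 0.8701

0.8701


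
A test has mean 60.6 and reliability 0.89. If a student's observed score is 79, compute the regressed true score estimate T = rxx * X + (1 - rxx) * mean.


T_est = rxx * X + (1 - rxx) * mean
T_est = 0.89 * 79 + 0.11 * 60.6
T_est = 70.31 + 6.666
T_est = 76.976

76.976


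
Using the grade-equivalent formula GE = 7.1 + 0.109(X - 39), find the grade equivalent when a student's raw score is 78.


raw - median = 78 - 39 = 39
slope * diff = 0.109 * 39 = 4.251
GE = 7.1 + 4.251
GE = 11.351

11.351


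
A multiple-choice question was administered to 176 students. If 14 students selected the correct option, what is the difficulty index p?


Item difficulty p = number correct / total examinees
p = 14 / 176
p = 0.0795

0.0795


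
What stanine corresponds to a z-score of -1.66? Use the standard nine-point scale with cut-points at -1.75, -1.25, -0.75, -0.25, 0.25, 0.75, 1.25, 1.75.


Stanine boundaries: [-1.75, -1.25, -0.75, -0.25, 0.25, 0.75, 1.25, 1.75]
z = -1.66
Check each boundary:
  z >= -1.75 -> could be stanine 2
  z < -1.25
  z < -0.75
  z < -0.25
  z < 0.25
  z < 0.75
  z < 1.25
  z < 1.75
Highest qualifying boundary gives stanine = 2

2


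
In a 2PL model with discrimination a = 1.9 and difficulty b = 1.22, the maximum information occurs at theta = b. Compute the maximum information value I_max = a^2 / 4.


For 2PL, max info at theta = b = 1.22
I_max = a^2 / 4 = 1.9^2 / 4
= 3.61 / 4
I_max = 0.9025

0.9025


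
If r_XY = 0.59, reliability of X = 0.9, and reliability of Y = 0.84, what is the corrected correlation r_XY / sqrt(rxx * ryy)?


r_corrected = rxy / sqrt(rxx * ryy)
= 0.59 / sqrt(0.9 * 0.84)
= 0.59 / sqrt(0.756)
= 0.59 / 0.869483
r_corrected = 0.6786

0.6786


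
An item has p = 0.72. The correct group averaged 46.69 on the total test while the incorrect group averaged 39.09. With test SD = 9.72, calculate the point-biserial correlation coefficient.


q = 1 - p = 0.28
rpb = ((M1 - M0) / SD) * sqrt(p * q)
rpb = ((46.69 - 39.09) / 9.72) * sqrt(0.72 * 0.28)
rpb = 0.3511

0.3511


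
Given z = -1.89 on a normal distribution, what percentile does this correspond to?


CDF(z) = 0.5 * (1 + erf(z/sqrt(2)))
erf(-1.3364) = -0.9412
CDF = 0.0294
Percentile rank = 0.0294 * 100 = 2.94

2.94


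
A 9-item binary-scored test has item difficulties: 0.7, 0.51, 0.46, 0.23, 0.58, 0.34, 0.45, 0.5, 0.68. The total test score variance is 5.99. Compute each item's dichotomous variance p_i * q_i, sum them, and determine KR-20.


For each item, compute p_i * q_i:
  Item 1: 0.7 * 0.3 = 0.21
  Item 2: 0.51 * 0.49 = 0.2499
  Item 3: 0.46 * 0.54 = 0.2484
  Item 4: 0.23 * 0.77 = 0.1771
  Item 5: 0.58 * 0.42 = 0.2436
  Item 6: 0.34 * 0.66 = 0.2244
  Item 7: 0.45 * 0.55 = 0.2475
  Item 8: 0.5 * 0.5 = 0.25
  Item 9: 0.68 * 0.32 = 0.2176
Sum(p_i * q_i) = 0.21 + 0.2499 + 0.2484 + 0.1771 + 0.2436 + 0.2244 + 0.2475 + 0.25 + 0.2176 = 2.0685
KR-20 = (k/(k-1)) * (1 - Sum(p_i*q_i) / Var_total)
= (9/8) * (1 - 2.0685/5.99)
= 1.125 * 0.6547
KR-20 = 0.7365

0.7365


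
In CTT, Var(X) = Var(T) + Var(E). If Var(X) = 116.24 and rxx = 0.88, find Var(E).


var_true = rxx * var_obs = 0.88 * 116.24 = 102.2912
var_error = var_obs - var_true
var_error = 116.24 - 102.2912
var_error = 13.9488

13.9488


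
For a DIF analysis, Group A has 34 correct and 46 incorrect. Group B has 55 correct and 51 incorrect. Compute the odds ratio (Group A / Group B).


Odds_A = 34/46 = 0.7391
Odds_B = 55/51 = 1.0784
OR = Odds_A / Odds_B = 0.7391 / 1.0784
Exactly, OR = (34 * 51) / (46 * 55) = 1734 / 2530
OR = 0.6854

0.6854


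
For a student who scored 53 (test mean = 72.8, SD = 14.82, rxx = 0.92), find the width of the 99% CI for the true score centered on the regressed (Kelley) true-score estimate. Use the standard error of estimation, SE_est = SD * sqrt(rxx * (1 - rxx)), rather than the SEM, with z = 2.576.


True score estimate = 0.92*53 + 0.08*72.8 = 54.584
SE_est = SD * sqrt(rxx * (1 - rxx)) = 14.82 * sqrt(0.92 * 0.08) = 14.82 * sqrt(0.0736) = 4.020565
CI = T_est +/- z * SE_est, so width = 2 * z * SE_est = 2 * 2.576 * 4.020565
Width = 20.714

20.714


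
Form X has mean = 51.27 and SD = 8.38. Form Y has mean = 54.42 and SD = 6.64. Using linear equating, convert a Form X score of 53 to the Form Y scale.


slope = SD_Y / SD_X = 6.64 / 8.38 ~ 0.7924
intercept = mean_Y - slope * mean_X = 54.42 - (6.64 / 8.38) * 51.27 ~ 13.7956
Y = slope * X + intercept. To avoid rounding drift from the rounded slope/intercept, evaluate the equivalent form Y = mean_Y + SD_Y * (X - mean_X) / SD_X at full precision:
Y = 54.42 + 6.64 * (53 - 51.27) / 8.38
Y = 54.42 + 6.64 * 1.73 / 8.38
Y = 54.42 + 11.4872 / 8.38
Y = 54.42 + 1.3708
Y = 55.7908

55.7908


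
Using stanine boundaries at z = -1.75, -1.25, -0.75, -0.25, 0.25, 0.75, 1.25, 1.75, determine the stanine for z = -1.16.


Stanine boundaries: [-1.75, -1.25, -0.75, -0.25, 0.25, 0.75, 1.25, 1.75]
z = -1.16
Check each boundary:
  z >= -1.75 -> could be stanine 2
  z >= -1.25 -> could be stanine 3
  z < -0.75
  z < -0.25
  z < 0.25
  z < 0.75
  z < 1.25
  z < 1.75
Highest qualifying boundary gives stanine = 3

3


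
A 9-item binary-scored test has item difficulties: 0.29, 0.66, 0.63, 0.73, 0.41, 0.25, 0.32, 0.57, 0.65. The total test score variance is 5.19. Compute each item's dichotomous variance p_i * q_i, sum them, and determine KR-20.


For each item, compute p_i * q_i:
  Item 1: 0.29 * 0.71 = 0.2059
  Item 2: 0.66 * 0.34 = 0.2244
  Item 3: 0.63 * 0.37 = 0.2331
  Item 4: 0.73 * 0.27 = 0.1971
  Item 5: 0.41 * 0.59 = 0.2419
  Item 6: 0.25 * 0.75 = 0.1875
  Item 7: 0.32 * 0.68 = 0.2176
  Item 8: 0.57 * 0.43 = 0.2451
  Item 9: 0.65 * 0.35 = 0.2275
Sum(p_i * q_i) = 0.2059 + 0.2244 + 0.2331 + 0.1971 + 0.2419 + 0.1875 + 0.2176 + 0.2451 + 0.2275 = 1.9801
KR-20 = (k/(k-1)) * (1 - Sum(p_i*q_i) / Var_total)
= (9/8) * (1 - 1.9801/5.19)
= 1.125 * 0.6185
KR-20 = 0.6958

0.6958


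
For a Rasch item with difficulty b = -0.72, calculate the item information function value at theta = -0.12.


P = 1/(1+exp(-(-0.12--0.72))) = 0.6457
I = P*(1-P) = 0.6457 * 0.3543
I = 0.2288

0.2288


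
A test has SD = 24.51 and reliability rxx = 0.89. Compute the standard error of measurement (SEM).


SEM = SD * sqrt(1 - rxx)
SEM = 24.51 * sqrt(1 - 0.89)
SEM = 24.51 * sqrt(0.11) = 24.51 * 0.331662
SEM = 8.129

8.129


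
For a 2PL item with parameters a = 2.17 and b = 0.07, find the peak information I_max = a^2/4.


For 2PL, max info at theta = b = 0.07
I_max = a^2 / 4 = 2.17^2 / 4
= 4.7089 / 4
I_max = 1.1772

1.1772


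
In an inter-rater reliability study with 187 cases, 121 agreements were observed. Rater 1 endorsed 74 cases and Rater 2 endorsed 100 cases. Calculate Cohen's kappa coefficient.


P_o = 121/187 = 0.647059
P_e = (74*100 + 113*87) / 34969 = 0.492751
kappa = (P_o - P_e) / (1 - P_e)
kappa = (0.647059 - 0.492751) / (1 - 0.492751)
kappa = 0.3042

0.3042


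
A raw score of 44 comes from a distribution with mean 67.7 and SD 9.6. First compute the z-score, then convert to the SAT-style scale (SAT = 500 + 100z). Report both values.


z = (X - mean) / SD = (44 - 67.7) / 9.6
z = -23.7 / 9.6
z = -2.4688
SAT-scale = SAT = 500 + 100z
Carry z at full precision (z = -23.7 / 9.6) into the conversion:
SAT-scale = 500 + 100 * (-23.7 / 9.6) = 500 + -2370 / 9.6
SAT-scale = 500 + -246.875
SAT-scale = 253.125

253.125


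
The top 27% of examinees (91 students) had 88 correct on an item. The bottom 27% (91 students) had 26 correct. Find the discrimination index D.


p_upper = 88/91 = 0.967
p_lower = 26/91 = 0.2857
D = 0.967 - 0.2857 = 0.6813

0.6813


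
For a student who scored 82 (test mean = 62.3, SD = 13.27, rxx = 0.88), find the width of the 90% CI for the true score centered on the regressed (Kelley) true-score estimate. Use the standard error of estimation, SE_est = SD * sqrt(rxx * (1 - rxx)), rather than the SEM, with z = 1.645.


True score estimate = 0.88*82 + 0.12*62.3 = 79.636
SE_est = SD * sqrt(rxx * (1 - rxx)) = 13.27 * sqrt(0.88 * 0.12) = 13.27 * sqrt(0.1056) = 4.31224
CI = T_est +/- z * SE_est, so width = 2 * z * SE_est = 2 * 1.645 * 4.31224
Width = 14.1873

14.1873


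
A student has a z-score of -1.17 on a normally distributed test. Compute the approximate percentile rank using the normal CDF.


CDF(z) = 0.5 * (1 + erf(z/sqrt(2)))
erf(-0.8273) = -0.758
CDF = 0.121
Percentile rank = 0.121 * 100 = 12.1

12.1


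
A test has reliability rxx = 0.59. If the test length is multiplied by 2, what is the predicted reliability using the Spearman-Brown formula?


r_new = (n * rxx) / (1 + (n-1) * rxx)
r_new = (2 * 0.59) / (1 + 1 * 0.59)
r_new = 1.18 / 1.59
r_new = 0.7421

0.7421


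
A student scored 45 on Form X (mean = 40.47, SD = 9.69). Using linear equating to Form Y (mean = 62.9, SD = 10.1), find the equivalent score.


slope = SD_Y / SD_X = 10.1 / 9.69 ~ 1.0423
intercept = mean_Y - slope * mean_X = 62.9 - (10.1 / 9.69) * 40.47 ~ 20.7176
Y = slope * X + intercept. To avoid rounding drift from the rounded slope/intercept, evaluate the equivalent form Y = mean_Y + SD_Y * (X - mean_X) / SD_X at full precision:
Y = 62.9 + 10.1 * (45 - 40.47) / 9.69
Y = 62.9 + 10.1 * 4.53 / 9.69
Y = 62.9 + 45.753 / 9.69
Y = 62.9 + 4.7217
Y = 67.6217

67.6217


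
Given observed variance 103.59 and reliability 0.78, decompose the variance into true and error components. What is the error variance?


var_true = rxx * var_obs = 0.78 * 103.59 = 80.8002
var_error = var_obs - var_true
var_error = 103.59 - 80.8002
var_error = 22.7898

22.7898


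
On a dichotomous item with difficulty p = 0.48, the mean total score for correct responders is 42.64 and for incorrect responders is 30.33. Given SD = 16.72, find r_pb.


q = 1 - p = 0.52
rpb = ((M1 - M0) / SD) * sqrt(p * q)
rpb = ((42.64 - 30.33) / 16.72) * sqrt(0.48 * 0.52)
rpb = 0.3678

0.3678


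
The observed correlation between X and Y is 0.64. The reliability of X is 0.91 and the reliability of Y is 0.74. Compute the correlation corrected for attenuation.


r_corrected = rxy / sqrt(rxx * ryy)
= 0.64 / sqrt(0.91 * 0.74)
= 0.64 / sqrt(0.6734)
= 0.64 / 0.82061
r_corrected = 0.7799

0.7799


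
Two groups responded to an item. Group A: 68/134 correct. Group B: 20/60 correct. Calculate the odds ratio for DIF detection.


Odds_A = 68/66 = 1.0303
Odds_B = 20/40 = 0.5
OR = Odds_A / Odds_B = 1.0303 / 0.5
Exactly, OR = (68 * 40) / (66 * 20) = 2720 / 1320
OR = 2.0606

2.0606


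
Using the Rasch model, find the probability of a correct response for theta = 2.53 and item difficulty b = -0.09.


theta - b = 2.53 - -0.09 = 2.62
exp(-(theta - b)) = exp(-2.62) = 0.0728
P = 1 / (1 + 0.0728)
P = 0.9321

0.9321


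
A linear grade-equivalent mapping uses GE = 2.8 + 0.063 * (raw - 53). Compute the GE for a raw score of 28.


raw - median = 28 - 53 = -25
slope * diff = 0.063 * -25 = -1.575
GE = 2.8 + -1.575
GE = 1.225

1.225


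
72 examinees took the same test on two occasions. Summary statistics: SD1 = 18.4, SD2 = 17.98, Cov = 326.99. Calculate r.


r = cov(X,Y) / (SD_X * SD_Y)
r = 326.99 / (18.4 * 17.98)
r = 326.99 / 330.832
r = 0.9884

0.9884


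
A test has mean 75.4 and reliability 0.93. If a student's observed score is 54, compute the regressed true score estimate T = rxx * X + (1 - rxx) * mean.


T_est = rxx * X + (1 - rxx) * mean
T_est = 0.93 * 54 + 0.07 * 75.4
T_est = 50.22 + 5.278
T_est = 55.498

55.498


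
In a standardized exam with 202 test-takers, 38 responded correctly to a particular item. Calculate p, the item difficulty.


Item difficulty p = number correct / total examinees
p = 38 / 202
p = 0.1881

0.1881


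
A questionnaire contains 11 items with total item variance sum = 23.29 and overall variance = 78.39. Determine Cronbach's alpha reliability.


alpha = (k/(k-1)) * (1 - sum(si^2)/s_total^2)
= (11/10) * (1 - 23.29/78.39)
alpha = 0.7732

0.7732


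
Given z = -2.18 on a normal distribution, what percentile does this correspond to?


CDF(z) = 0.5 * (1 + erf(z/sqrt(2)))
erf(-1.5415) = -0.9707
CDF = 0.0146
Percentile rank = 0.0146 * 100 = 1.46

1.46


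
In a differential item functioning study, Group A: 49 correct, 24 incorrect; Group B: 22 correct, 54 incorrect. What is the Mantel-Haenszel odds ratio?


Odds_A = 49/24 = 2.0417
Odds_B = 22/54 = 0.4074
OR = Odds_A / Odds_B = 2.0417 / 0.4074
Exactly, OR = (49 * 54) / (24 * 22) = 2646 / 528
OR = 5.0114

5.0114


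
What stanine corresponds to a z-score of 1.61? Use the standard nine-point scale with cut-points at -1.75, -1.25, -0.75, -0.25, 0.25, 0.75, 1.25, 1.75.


Stanine boundaries: [-1.75, -1.25, -0.75, -0.25, 0.25, 0.75, 1.25, 1.75]
z = 1.61
Check each boundary:
  z >= -1.75 -> could be stanine 2
  z >= -1.25 -> could be stanine 3
  z >= -0.75 -> could be stanine 4
  z >= -0.25 -> could be stanine 5
  z >= 0.25 -> could be stanine 6
  z >= 0.75 -> could be stanine 7
  z >= 1.25 -> could be stanine 8
  z < 1.75
Highest qualifying boundary gives stanine = 8

8


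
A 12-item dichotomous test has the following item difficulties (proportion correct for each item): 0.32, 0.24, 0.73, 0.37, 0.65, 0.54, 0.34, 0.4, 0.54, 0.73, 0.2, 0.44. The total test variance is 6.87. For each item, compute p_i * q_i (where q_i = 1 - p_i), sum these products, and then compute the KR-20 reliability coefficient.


For each item, compute p_i * q_i:
  Item 1: 0.32 * 0.68 = 0.2176
  Item 2: 0.24 * 0.76 = 0.1824
  Item 3: 0.73 * 0.27 = 0.1971
  Item 4: 0.37 * 0.63 = 0.2331
  Item 5: 0.65 * 0.35 = 0.2275
  Item 6: 0.54 * 0.46 = 0.2484
  Item 7: 0.34 * 0.66 = 0.2244
  Item 8: 0.4 * 0.6 = 0.24
  Item 9: 0.54 * 0.46 = 0.2484
  Item 10: 0.73 * 0.27 = 0.1971
  Item 11: 0.2 * 0.8 = 0.16
  Item 12: 0.44 * 0.56 = 0.2464
Sum(p_i * q_i) = 0.2176 + 0.1824 + 0.1971 + 0.2331 + 0.2275 + 0.2484 + 0.2244 + 0.24 + 0.2484 + 0.1971 + 0.16 + 0.2464 = 2.6224
KR-20 = (k/(k-1)) * (1 - Sum(p_i*q_i) / Var_total)
= (12/11) * (1 - 2.6224/6.87)
= 1.0909 * 0.6183
KR-20 = 0.6745

0.6745


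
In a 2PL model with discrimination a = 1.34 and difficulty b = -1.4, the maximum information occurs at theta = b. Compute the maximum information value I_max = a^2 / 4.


For 2PL, max info at theta = b = -1.4
I_max = a^2 / 4 = 1.34^2 / 4
= 1.7956 / 4
I_max = 0.4489

0.4489


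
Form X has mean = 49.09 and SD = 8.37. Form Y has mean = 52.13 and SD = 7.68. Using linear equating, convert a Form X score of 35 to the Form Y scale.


slope = SD_Y / SD_X = 7.68 / 8.37 ~ 0.9176
intercept = mean_Y - slope * mean_X = 52.13 - (7.68 / 8.37) * 49.09 ~ 7.0868
Y = slope * X + intercept. To avoid rounding drift from the rounded slope/intercept, evaluate the equivalent form Y = mean_Y + SD_Y * (X - mean_X) / SD_X at full precision:
Y = 52.13 + 7.68 * (35 - 49.09) / 8.37
Y = 52.13 - 7.68 * 14.09 / 8.37
Y = 52.13 - 108.2112 / 8.37
Y = 52.13 - 12.9285
Y = 39.2015

39.2015


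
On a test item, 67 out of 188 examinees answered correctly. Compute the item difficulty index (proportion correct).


Item difficulty p = number correct / total examinees
p = 67 / 188
p = 0.3564

0.3564


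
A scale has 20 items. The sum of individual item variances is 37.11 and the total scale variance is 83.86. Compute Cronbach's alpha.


alpha = (k/(k-1)) * (1 - sum(si^2)/s_total^2)
= (20/19) * (1 - 37.11/83.86)
alpha = 0.5868

0.5868


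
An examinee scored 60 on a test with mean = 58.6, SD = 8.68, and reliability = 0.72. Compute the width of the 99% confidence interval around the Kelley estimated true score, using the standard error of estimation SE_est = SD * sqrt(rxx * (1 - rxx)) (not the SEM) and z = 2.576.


True score estimate = 0.72*60 + 0.28*58.6 = 59.608
SE_est = SD * sqrt(rxx * (1 - rxx)) = 8.68 * sqrt(0.72 * 0.28) = 8.68 * sqrt(0.2016) = 3.89731
CI = T_est +/- z * SE_est, so width = 2 * z * SE_est = 2 * 2.576 * 3.89731
Width = 20.0789

20.0789


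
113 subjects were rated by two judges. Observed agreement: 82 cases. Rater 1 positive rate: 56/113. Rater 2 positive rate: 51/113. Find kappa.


P_o = 82/113 = 0.725664
P_e = (56*51 + 57*62) / 12769 = 0.500431
kappa = (P_o - P_e) / (1 - P_e)
kappa = (0.725664 - 0.500431) / (1 - 0.500431)
kappa = 0.4509

0.4509


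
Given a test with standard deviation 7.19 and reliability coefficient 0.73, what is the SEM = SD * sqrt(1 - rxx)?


SEM = SD * sqrt(1 - rxx)
SEM = 7.19 * sqrt(1 - 0.73)
SEM = 7.19 * sqrt(0.27) = 7.19 * 0.519615
SEM = 3.736

3.736


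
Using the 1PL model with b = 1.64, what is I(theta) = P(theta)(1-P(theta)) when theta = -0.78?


P = 1/(1+exp(-(-0.78-1.64))) = 0.0817
I = P*(1-P) = 0.0817 * 0.9183
I = 0.075

0.075


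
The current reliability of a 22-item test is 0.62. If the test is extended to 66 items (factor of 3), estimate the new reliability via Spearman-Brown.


r_new = (n * rxx) / (1 + (n-1) * rxx)
r_new = (3 * 0.62) / (1 + 2 * 0.62)
r_new = 1.86 / 2.24
r_new = 0.8304

0.8304


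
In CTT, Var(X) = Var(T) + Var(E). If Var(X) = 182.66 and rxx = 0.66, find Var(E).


var_true = rxx * var_obs = 0.66 * 182.66 = 120.5556
var_error = var_obs - var_true
var_error = 182.66 - 120.5556
var_error = 62.1044

62.1044


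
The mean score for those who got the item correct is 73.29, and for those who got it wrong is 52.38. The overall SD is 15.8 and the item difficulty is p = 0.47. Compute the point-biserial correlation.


q = 1 - p = 0.53
rpb = ((M1 - M0) / SD) * sqrt(p * q)
rpb = ((73.29 - 52.38) / 15.8) * sqrt(0.47 * 0.53)
rpb = 0.6605

0.6605


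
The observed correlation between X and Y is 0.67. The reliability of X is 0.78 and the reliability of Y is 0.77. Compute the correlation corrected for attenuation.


r_corrected = rxy / sqrt(rxx * ryy)
= 0.67 / sqrt(0.78 * 0.77)
= 0.67 / sqrt(0.6006)
= 0.67 / 0.774984
r_corrected = 0.8645

0.8645


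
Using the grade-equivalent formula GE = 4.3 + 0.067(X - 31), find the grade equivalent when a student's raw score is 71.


raw - median = 71 - 31 = 40
slope * diff = 0.067 * 40 = 2.68
GE = 4.3 + 2.68
GE = 6.98

6.98


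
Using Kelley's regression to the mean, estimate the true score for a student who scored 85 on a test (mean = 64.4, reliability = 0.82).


T_est = rxx * X + (1 - rxx) * mean
T_est = 0.82 * 85 + 0.18 * 64.4
T_est = 69.7 + 11.592
T_est = 81.292

81.292


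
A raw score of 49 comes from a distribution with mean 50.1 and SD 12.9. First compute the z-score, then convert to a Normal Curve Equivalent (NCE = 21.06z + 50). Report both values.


z = (X - mean) / SD = (49 - 50.1) / 12.9
z = -1.1 / 12.9
z = -0.0853
NCE = NCE = 21.06z + 50
Carry z at full precision (z = -1.1 / 12.9) into the conversion:
NCE = 21.06 * (-1.1 / 12.9) + 50 = -23.166 / 12.9 + 50
NCE = -1.7958 + 50
NCE = 48.2042

48.2042


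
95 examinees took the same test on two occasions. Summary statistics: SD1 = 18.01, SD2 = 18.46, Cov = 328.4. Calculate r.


r = cov(X,Y) / (SD_X * SD_Y)
r = 328.4 / (18.01 * 18.46)
r = 328.4 / 332.4646
r = 0.9878

0.9878


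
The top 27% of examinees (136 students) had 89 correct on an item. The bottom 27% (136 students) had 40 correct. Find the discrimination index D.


p_upper = 89/136 = 0.6544
p_lower = 40/136 = 0.2941
D = 0.6544 - 0.2941 = 0.3603

0.3603
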